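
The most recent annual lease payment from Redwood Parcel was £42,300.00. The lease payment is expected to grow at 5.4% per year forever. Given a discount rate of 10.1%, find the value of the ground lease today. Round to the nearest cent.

D₁ = D₀ × (1 + g) = £42,300.00 × 1.054 = £44,584.2000
Growing perpetuity: P = D₁ / (r − g) = £44,584.2000 / (0.101 − 0.054) = £948,600.00

£948600.00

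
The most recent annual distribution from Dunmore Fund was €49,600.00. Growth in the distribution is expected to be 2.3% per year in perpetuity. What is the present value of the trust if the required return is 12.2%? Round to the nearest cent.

€512533.33

D₁ = D₀ × (1 + g) = €49,600.00 × 1.023 = €50,740.8000
Growing perpetuity: P = D₁ / (r − g) = €50,740.8000 / (0.122 − 0.023) = €512,533.33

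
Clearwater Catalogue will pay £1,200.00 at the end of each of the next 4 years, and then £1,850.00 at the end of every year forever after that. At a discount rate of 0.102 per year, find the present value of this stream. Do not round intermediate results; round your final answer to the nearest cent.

£16085.73

PV of 4-year annuity: £1,200.00 × [1 − (1+0.102)^−4] / 0.102 = 3787.42845
Perpetuity value at year 4: £1,850.00 / 0.102 = 18137.25490
PV of perpetuity: 18137.25490 / (1+0.102)^4 = 12298.30271
Total PV = 3787.42845 + 12298.30271 = 16085.73116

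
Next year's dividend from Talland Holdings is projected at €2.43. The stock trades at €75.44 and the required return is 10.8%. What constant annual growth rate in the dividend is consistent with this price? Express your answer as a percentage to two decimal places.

P = D₁/(r−g) ⇒ g = r − D₁/P = 0.108 − €2.43/€75.44 = 0.075789

7.58%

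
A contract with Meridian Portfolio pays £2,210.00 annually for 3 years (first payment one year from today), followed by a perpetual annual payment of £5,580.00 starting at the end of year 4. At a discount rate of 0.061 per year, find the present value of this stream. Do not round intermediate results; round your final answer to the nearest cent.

PV of 3-year annuity: £2,210.00 × [1 − (1+0.061)^−3] / 0.061 = 5896.44381
Perpetuity value at year 3: £5,580.00 / 0.061 = 91475.40984
PV of perpetuity: 91475.40984 / (1+0.061)^3 = 76587.55623
Total PV = 5896.44381 + 76587.55623 = 82484.00004

£82484.00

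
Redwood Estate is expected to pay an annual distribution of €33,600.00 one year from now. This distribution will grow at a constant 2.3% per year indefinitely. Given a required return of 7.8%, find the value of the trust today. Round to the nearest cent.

€610909.09

Growing perpetuity: P = D₁ / (r − g) = €33,600.0000 / (0.078 − 0.023) = €610,909.09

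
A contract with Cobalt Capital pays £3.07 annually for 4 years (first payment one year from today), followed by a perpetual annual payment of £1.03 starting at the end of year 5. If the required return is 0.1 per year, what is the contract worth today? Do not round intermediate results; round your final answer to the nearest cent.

PV of 4-year annuity: £3.07 × [1 − (1+0.1)^−4] / 0.1 = 9.73149
Perpetuity value at year 4: £1.03 / 0.1 = 10.30000
PV of perpetuity: 10.30000 / (1+0.1)^4 = 7.03504
Total PV = 9.73149 + 7.03504 = 16.76653

£16.77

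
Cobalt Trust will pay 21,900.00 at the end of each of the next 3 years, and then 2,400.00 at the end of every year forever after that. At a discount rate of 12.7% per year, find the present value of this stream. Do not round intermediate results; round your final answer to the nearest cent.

65175.67

PV of 3-year annuity: 21,900.00 × [1 − (1+0.127)^−3] / 0.127 = 51973.79217
Perpetuity value at year 3: 2,400.00 / 0.127 = 18897.63780
PV of perpetuity: 18897.63780 / (1+0.127)^3 = 13201.87975
Total PV = 51973.79217 + 13201.87975 = 65175.67192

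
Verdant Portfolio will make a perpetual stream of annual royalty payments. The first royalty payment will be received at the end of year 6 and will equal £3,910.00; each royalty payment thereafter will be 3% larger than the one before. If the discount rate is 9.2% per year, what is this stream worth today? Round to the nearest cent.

£40613.64

Value at end of year 5: C₁ / (r − g) = £3,910.00 / (0.092 − 0.03) = £63,064.5161
Discount to today: PV = £63,064.5161 / (1 + 0.092)^5 = £63,064.5161 / 1.552792 = £40,613.64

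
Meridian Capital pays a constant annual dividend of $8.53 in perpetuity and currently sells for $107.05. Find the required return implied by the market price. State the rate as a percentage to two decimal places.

7.97%

P = C/r ⇒ r = C/P = $8.53/$107.05 = 0.079682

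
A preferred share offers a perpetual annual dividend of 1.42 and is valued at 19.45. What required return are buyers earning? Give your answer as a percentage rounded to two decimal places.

7.30%

P = C/r ⇒ r = C/P = 1.42/19.45 = 0.073008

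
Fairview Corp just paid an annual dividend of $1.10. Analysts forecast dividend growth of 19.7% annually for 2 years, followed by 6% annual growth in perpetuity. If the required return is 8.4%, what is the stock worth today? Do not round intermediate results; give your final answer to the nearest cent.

$61.80

D_1 = 1.31670
D_2 = 1.57609
Terminal value at year 2: TV = D_2×(1+g_2)/(r−g_2) = 1.67066/0.024 = 69.61064
P_0 = D_1/(1+r)^1 + D_2/(1+r)^2 + TV/(1+r)^2
    = 1.21467 + 1.34129 + 59.24027 = 61.79623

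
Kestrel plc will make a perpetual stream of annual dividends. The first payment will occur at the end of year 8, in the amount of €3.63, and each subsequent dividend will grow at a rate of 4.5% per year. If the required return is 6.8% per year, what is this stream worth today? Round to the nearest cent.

Value at end of year 7: C₁ / (r − g) = €3.63 / (0.068 − 0.045) = €157.8261
Discount to today: PV = €157.8261 / (1 + 0.068)^7 = €157.8261 / 1.584889 = €99.58

€99.58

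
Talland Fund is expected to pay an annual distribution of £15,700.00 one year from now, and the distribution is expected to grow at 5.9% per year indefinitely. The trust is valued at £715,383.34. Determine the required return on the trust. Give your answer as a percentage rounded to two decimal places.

8.09%

P = D₁/(r − g) ⇒ r = D₁/P + g = £15,700.0000/£715,383.34 + 0.059 = 0.021946 + 0.059 = 0.080946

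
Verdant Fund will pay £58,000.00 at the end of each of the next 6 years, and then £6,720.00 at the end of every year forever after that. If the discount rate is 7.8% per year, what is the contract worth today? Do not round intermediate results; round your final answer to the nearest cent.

£324660.33

PV of 6-year annuity: £58,000.00 × [1 − (1+0.078)^−6] / 0.078 = 269761.62927
Perpetuity value at year 6: £6,720.00 / 0.078 = 86153.84615
PV of perpetuity: 86153.84615 / (1+0.078)^6 = 54898.70566
Total PV = 269761.62927 + 54898.70566 = 324660.33493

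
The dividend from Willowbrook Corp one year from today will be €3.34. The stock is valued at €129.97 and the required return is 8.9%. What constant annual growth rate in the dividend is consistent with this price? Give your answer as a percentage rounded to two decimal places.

6.33%

P = D₁/(r−g) ⇒ g = r − D₁/P = 0.089 − €3.34/€129.97 = 0.063302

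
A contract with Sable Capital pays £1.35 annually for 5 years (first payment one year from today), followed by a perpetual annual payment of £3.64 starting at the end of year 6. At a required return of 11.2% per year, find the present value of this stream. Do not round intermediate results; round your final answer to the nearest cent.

PV of 5-year annuity: £1.35 × [1 − (1+0.112)^−5] / 0.112 = 4.96446
Perpetuity value at year 5: £3.64 / 0.112 = 32.50000
PV of perpetuity: 32.50000 / (1+0.112)^5 = 19.11435
Total PV = 4.96446 + 19.11435 = 24.07881

£24.08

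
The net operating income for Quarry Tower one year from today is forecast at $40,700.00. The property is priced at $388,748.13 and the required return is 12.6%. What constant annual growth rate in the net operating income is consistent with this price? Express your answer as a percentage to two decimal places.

2.13%

P = D₁/(r−g) ⇒ g = r − D₁/P = 0.126 − $40,700.00/$388,748.13 = 0.021305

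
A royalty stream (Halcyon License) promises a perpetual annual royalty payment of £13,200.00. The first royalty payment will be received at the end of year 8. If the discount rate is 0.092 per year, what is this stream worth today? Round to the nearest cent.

Value at end of year 7: C / r = £13,200.00 / 0.092 = £143,478.2609
Discount to today: PV = £143,478.2609 / (1 + 0.092)^7 = £143,478.2609 / 1.851648 = £77,486.78

£77486.78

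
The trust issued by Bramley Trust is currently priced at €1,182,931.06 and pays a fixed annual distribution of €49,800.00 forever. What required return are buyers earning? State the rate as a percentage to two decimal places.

P = C/r ⇒ r = C/P = €49,800.00/€1,182,931.06 = 0.042099

4.21%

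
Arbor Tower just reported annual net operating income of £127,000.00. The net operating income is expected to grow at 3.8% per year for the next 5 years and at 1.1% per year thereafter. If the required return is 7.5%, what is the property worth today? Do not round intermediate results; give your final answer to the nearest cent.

£2256276.77

D_1 = 131826.00000
D_2 = 136835.38800
D_3 = 142035.13274
D_4 = 147432.46779
D_5 = 153034.90156
Terminal value at year 5: TV = D_5×(1+g_2)/(r−g_2) = 154718.28548/0.064 = 2417473.21065
P_0 = D_1/(1+r)^1 + D_2/(1+r)^2 + D_3/(1+r)^3 + D_4/(1+r)^4 + D_5/(1+r)^5 + TV/(1+r)^5
    = 122628.83721 + 118408.12374 + 114332.68134 + 110397.50999 + 106597.78174 + 1683911.83335 = 2256276.76737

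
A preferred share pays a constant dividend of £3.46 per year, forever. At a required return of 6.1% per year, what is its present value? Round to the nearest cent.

£56.72

Level perpetuity: PV = C / r = £3.46 / 0.061 = £56.72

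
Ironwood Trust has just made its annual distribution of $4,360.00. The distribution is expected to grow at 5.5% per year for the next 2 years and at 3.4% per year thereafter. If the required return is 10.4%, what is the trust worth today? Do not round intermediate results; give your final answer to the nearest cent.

$66961.37

D_1 = 4599.80000
D_2 = 4852.78900
Terminal value at year 2: TV = D_2×(1+g_2)/(r−g_2) = 5017.78383/0.07 = 71682.62609
P_0 = D_1/(1+r)^1 + D_2/(1+r)^2 + TV/(1+r)^2
    = 4166.48551 + 3981.55997 + 58813.32874 = 66961.37422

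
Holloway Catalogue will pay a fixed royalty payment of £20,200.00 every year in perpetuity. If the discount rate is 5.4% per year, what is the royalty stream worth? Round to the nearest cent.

Level perpetuity: PV = C / r = £20,200.00 / 0.054 = £374,074.07

£374074.07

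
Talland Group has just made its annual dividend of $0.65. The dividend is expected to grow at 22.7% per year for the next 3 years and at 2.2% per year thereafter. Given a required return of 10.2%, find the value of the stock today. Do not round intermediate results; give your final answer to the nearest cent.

$13.89

D_1 = 0.79755
D_2 = 0.97859
D_3 = 1.20073
Terminal value at year 3: TV = D_3×(1+g_2)/(r−g_2) = 1.22715/0.08 = 15.33939
P_0 = D_1/(1+r)^1 + D_2/(1+r)^2 + D_3/(1+r)^3 + TV/(1+r)^3
    = 0.72373 + 0.80582 + 0.89723 + 11.46207 = 13.88885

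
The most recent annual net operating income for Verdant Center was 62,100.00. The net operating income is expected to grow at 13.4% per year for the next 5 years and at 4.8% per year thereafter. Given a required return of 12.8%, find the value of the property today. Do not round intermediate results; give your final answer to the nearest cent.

1150867.37

D_1 = 70421.40000
D_2 = 79857.86760
D_3 = 90558.82186
D_4 = 102693.70399
D_5 = 116454.66032
Terminal value at year 5: TV = D_5×(1+g_2)/(r−g_2) = 122044.48402/0.08 = 1525556.05021
P_0 = D_1/(1+r)^1 + D_2/(1+r)^2 + D_3/(1+r)^3 + D_4/(1+r)^4 + D_5/(1+r)^5 + TV/(1+r)^5
    = 62430.31915 + 62762.39531 + 63096.23784 + 63431.85613 + 63769.25962 + 835377.30101 = 1150867.36907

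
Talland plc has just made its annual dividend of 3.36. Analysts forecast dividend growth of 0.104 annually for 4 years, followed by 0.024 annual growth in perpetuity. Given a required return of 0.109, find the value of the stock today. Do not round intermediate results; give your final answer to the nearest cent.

D_1 = 3.70944
D_2 = 4.09522
D_3 = 4.52112
D_4 = 4.99132
Terminal value at year 4: TV = D_4×(1+g_2)/(r−g_2) = 5.11111/0.085 = 60.13075
P_0 = D_1/(1+r)^1 + D_2/(1+r)^2 + D_3/(1+r)^3 + D_4/(1+r)^4 + TV/(1+r)^4
    = 3.34485 + 3.32977 + 3.31476 + 3.29981 + 39.75305 = 53.04224

53.04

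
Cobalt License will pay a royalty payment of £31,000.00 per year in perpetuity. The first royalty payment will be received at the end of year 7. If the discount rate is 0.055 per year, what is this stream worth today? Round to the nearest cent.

Value at end of year 6: C / r = £31,000.00 / 0.055 = £563,636.3636
Discount to today: PV = £563,636.3636 / (1 + 0.055)^6 = £563,636.3636 / 1.378843 = £408,774.92

£408774.92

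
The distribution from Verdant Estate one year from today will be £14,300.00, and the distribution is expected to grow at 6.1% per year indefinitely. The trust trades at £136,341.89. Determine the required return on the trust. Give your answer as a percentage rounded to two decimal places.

P = D₁/(r − g) ⇒ r = D₁/P + g = £14,300.0000/£136,341.89 + 0.061 = 0.104883 + 0.061 = 0.165883

16.59%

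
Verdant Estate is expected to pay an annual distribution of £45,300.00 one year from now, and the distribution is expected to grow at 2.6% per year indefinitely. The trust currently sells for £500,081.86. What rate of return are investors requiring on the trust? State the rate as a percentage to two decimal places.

P = D₁/(r − g) ⇒ r = D₁/P + g = £45,300.0000/£500,081.86 + 0.026 = 0.090585 + 0.026 = 0.116585

11.66%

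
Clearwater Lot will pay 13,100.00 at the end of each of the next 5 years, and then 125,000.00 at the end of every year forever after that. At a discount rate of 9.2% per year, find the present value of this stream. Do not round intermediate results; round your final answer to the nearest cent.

925693.00

PV of 5-year annuity: 13,100.00 × [1 − (1+0.092)^−5] / 0.092 = 50691.10570
Perpetuity value at year 5: 125,000.00 / 0.092 = 1358695.65217
PV of perpetuity: 1358695.65217 / (1+0.092)^5 = 875001.89548
Total PV = 50691.10570 + 875001.89548 = 925693.00118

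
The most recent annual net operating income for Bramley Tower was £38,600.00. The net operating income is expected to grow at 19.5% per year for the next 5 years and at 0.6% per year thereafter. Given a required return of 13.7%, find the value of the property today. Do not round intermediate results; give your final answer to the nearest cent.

£604769.60

D_1 = 46127.00000
D_2 = 55121.76500
D_3 = 65870.50917
D_4 = 78715.25846
D_5 = 94064.73386
Terminal value at year 5: TV = D_5×(1+g_2)/(r−g_2) = 94629.12227/0.131 = 722359.71197
P_0 = D_1/(1+r)^1 + D_2/(1+r)^2 + D_3/(1+r)^3 + D_4/(1+r)^4 + D_5/(1+r)^5 + TV/(1+r)^5
    = 40569.04134 + 42638.52630 + 44813.57865 + 47099.58354 + 49502.20082 + 380146.67193 = 604769.60256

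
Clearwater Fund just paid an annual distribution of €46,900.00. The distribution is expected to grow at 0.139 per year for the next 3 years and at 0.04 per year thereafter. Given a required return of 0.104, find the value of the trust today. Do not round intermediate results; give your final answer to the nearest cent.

D_1 = 53419.10000
D_2 = 60844.35490
D_3 = 69301.72023
Terminal value at year 3: TV = D_3×(1+g_2)/(r−g_2) = 72073.78904/0.064 = 1126152.95376
P_0 = D_1/(1+r)^1 + D_2/(1+r)^2 + D_3/(1+r)^3 + TV/(1+r)^3
    = 48386.86594 + 49920.86984 + 51503.50612 + 836931.97439 = 986743.21629

€986743.22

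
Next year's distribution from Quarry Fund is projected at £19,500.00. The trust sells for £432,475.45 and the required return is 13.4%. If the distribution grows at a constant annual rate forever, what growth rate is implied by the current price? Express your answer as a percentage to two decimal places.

P = D₁/(r−g) ⇒ g = r − D₁/P = 0.134 − £19,500.00/£432,475.45 = 0.088911

8.89%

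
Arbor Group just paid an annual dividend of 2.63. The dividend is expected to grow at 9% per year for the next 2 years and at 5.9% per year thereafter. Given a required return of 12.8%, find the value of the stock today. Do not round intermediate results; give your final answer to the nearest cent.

D_1 = 2.86670
D_2 = 3.12470
Terminal value at year 2: TV = D_2×(1+g_2)/(r−g_2) = 3.30906/0.069 = 47.95740
P_0 = D_1/(1+r)^1 + D_2/(1+r)^2 + TV/(1+r)^2
    = 2.54140 + 2.45579 + 37.69098 = 42.68817

42.69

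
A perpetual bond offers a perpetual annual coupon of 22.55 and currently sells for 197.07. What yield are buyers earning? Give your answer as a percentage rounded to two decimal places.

P = C/r ⇒ r = C/P = 22.55/197.07 = 0.114426

11.44%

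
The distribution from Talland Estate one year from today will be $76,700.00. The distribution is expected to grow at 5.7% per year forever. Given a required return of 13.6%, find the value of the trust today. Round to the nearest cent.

Growing perpetuity: P = D₁ / (r − g) = $76,700.0000 / (0.136 − 0.057) = $970,886.08

$970886.08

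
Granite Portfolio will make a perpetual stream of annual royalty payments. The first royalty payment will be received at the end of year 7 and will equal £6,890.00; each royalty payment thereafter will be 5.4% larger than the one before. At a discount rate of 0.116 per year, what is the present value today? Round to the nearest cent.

£57523.11

Value at end of year 6: C₁ / (r − g) = £6,890.00 / (0.116 − 0.054) = £111,129.0323
Discount to today: PV = £111,129.0323 / (1 + 0.116)^6 = £111,129.0323 / 1.931902 = £57,523.11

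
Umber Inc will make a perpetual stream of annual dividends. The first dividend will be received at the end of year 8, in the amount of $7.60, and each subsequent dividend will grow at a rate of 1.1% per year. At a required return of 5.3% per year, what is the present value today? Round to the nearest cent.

$126.06

Value at end of year 7: C₁ / (r − g) = $7.60 / (0.053 − 0.011) = $180.9524
Discount to today: PV = $180.9524 / (1 + 0.053)^7 = $180.9524 / 1.435485 = $126.06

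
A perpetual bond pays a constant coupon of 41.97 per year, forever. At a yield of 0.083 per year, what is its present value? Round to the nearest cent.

Level perpetuity: PV = C / r = 41.97 / 0.083 = 505.66

505.66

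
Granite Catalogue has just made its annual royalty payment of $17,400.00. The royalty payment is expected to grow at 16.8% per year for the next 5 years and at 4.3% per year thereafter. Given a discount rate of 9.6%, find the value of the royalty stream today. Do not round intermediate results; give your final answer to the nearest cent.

D_1 = 20323.20000
D_2 = 23737.49760
D_3 = 27725.39720
D_4 = 32383.26393
D_5 = 37823.65227
Terminal value at year 5: TV = D_5×(1+g_2)/(r−g_2) = 39450.06931/0.053 = 744340.93043
P_0 = D_1/(1+r)^1 + D_2/(1+r)^2 + D_3/(1+r)^3 + D_4/(1+r)^4 + D_5/(1+r)^5 + TV/(1+r)^5
    = 18543.06569 + 19761.22329 + 21059.40585 + 22442.87046 + 23917.21962 + 470672.83135 = 576396.61627

$576396.62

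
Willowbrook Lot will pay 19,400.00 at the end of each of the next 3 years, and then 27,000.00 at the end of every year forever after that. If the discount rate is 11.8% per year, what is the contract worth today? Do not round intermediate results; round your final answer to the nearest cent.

210496.72

PV of 3-year annuity: 19,400.00 × [1 − (1+0.118)^−3] / 0.118 = 46756.13479
Perpetuity value at year 3: 27,000.00 / 0.118 = 228813.55932
PV of perpetuity: 228813.55932 / (1+0.118)^3 = 163740.58822
Total PV = 46756.13479 + 163740.58822 = 210496.72301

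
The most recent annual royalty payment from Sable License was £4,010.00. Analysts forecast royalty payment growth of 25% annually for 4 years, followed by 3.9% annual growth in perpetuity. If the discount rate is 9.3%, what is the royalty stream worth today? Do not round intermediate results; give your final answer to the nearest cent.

D_1 = 5012.50000
D_2 = 6265.62500
D_3 = 7832.03125
D_4 = 9790.03906
Terminal value at year 4: TV = D_4×(1+g_2)/(r−g_2) = 10171.85059/0.054 = 188367.60344
P_0 = D_1/(1+r)^1 + D_2/(1+r)^2 + D_3/(1+r)^3 + D_4/(1+r)^4 + TV/(1+r)^4
    = 4586.00183 + 5244.74134 + 5998.10309 + 6859.67874 + 131985.30021 = 154673.82521

£154673.83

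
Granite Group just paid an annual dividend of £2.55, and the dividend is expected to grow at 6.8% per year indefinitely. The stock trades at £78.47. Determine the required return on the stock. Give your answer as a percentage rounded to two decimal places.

D₁ = £2.55 × 1.068 = £2.7234
P = D₁/(r − g) ⇒ r = D₁/P + g = £2.7234/£78.47 + 0.068 = 0.034706 + 0.068 = 0.102706

10.27%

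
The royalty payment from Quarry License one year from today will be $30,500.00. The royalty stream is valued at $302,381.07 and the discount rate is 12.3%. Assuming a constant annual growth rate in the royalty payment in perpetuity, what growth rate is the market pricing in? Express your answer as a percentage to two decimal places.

2.21%

P = D₁/(r−g) ⇒ g = r − D₁/P = 0.123 − $30,500.00/$302,381.07 = 0.022134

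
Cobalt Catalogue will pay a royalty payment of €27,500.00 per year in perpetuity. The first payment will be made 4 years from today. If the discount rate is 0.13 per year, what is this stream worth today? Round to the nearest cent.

€146606.77

Value at end of year 3: C / r = €27,500.00 / 0.13 = €211,538.4615
Discount to today: PV = €211,538.4615 / (1 + 0.13)^3 = €211,538.4615 / 1.442897 = €146,606.77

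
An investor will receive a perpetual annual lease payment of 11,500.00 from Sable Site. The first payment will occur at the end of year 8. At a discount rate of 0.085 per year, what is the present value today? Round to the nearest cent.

76431.21

Value at end of year 7: C / r = 11,500.00 / 0.085 = 135,294.1176
Discount to today: PV = 135,294.1176 / (1 + 0.085)^7 = 135,294.1176 / 1.770142 = 76,431.21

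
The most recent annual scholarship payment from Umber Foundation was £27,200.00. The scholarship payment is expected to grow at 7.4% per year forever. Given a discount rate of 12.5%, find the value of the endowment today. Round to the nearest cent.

D₁ = D₀ × (1 + g) = £27,200.00 × 1.074 = £29,212.8000
Growing perpetuity: P = D₁ / (r − g) = £29,212.8000 / (0.125 − 0.074) = £572,800.00

£572800.00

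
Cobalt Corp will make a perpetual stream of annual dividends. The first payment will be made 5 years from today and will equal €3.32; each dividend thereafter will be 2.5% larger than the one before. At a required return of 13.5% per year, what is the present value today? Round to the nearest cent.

Value at end of year 4: C₁ / (r − g) = €3.32 / (0.135 − 0.025) = €30.1818
Discount to today: PV = €30.1818 / (1 + 0.135)^4 = €30.1818 / 1.659524 = €18.19

€18.19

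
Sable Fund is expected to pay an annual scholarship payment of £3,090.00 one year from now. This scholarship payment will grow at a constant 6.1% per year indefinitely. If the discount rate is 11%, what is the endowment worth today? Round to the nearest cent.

£63061.22

Growing perpetuity: P = D₁ / (r − g) = £3,090.0000 / (0.11 − 0.061) = £63,061.22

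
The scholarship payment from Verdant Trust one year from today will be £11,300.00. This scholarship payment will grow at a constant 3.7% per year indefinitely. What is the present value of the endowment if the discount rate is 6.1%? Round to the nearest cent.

Growing perpetuity: P = D₁ / (r − g) = £11,300.0000 / (0.061 − 0.037) = £470,833.33

£470833.33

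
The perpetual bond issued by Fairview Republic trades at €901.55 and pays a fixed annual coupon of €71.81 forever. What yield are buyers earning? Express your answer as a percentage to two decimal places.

P = C/r ⇒ r = C/P = €71.81/€901.55 = 0.079652

7.97%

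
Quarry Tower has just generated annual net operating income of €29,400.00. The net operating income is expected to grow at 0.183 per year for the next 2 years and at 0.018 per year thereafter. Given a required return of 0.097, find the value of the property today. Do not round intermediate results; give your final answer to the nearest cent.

€506474.65

D_1 = 34780.20000
D_2 = 41144.97660
Terminal value at year 2: TV = D_2×(1+g_2)/(r−g_2) = 41885.58618/0.079 = 530197.29340
P_0 = D_1/(1+r)^1 + D_2/(1+r)^2 + TV/(1+r)^2
    = 31704.83136 + 34190.35141 + 440579.46501 = 506474.64777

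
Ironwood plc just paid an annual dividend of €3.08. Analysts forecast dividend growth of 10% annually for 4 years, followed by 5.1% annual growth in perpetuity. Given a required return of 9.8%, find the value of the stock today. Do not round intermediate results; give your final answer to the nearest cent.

€81.75

D_1 = 3.38800
D_2 = 3.72680
D_3 = 4.09948
D_4 = 4.50943
Terminal value at year 4: TV = D_4×(1+g_2)/(r−g_2) = 4.73941/0.047 = 100.83849
P_0 = D_1/(1+r)^1 + D_2/(1+r)^2 + D_3/(1+r)^3 + D_4/(1+r)^4 + TV/(1+r)^4
    = 3.08561 + 3.09123 + 3.09686 + 3.10250 + 69.37723 = 81.75343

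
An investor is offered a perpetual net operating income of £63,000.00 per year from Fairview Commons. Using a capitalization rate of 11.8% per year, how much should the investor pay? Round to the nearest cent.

Level perpetuity: PV = C / r = £63,000.00 / 0.118 = £533,898.31

£533898.31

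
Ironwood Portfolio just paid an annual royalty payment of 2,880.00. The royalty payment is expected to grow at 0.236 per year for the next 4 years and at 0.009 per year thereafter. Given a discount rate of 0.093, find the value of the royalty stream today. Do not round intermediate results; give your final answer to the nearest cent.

72385.53

D_1 = 3559.68000
D_2 = 4399.76448
D_3 = 5438.10890
D_4 = 6721.50260
Terminal value at year 4: TV = D_4×(1+g_2)/(r−g_2) = 6781.99612/0.084 = 80738.04905
P_0 = D_1/(1+r)^1 + D_2/(1+r)^2 + D_3/(1+r)^3 + D_4/(1+r)^4 + TV/(1+r)^4
    = 3256.79780 + 3682.89303 + 4164.73540 + 4709.61844 + 56571.48813 = 72385.53280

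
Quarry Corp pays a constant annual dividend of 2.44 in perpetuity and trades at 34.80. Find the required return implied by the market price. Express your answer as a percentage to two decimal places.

7.01%

P = C/r ⇒ r = C/P = 2.44/34.80 = 0.070115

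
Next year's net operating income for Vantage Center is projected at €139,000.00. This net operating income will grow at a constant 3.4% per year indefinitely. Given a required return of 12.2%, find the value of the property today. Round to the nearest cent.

€1579545.45

Growing perpetuity: P = D₁ / (r − g) = €139,000.0000 / (0.122 − 0.034) = €1,579,545.45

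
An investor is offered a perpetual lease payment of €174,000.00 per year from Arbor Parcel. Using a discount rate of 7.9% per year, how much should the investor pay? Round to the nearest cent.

€2202531.65

Level perpetuity: PV = C / r = €174,000.00 / 0.079 = €2,202,531.65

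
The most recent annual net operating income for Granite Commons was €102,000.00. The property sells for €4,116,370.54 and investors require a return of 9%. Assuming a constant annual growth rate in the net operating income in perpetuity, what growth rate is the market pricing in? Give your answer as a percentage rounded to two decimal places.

6.36%

P = D₀(1+g)/(r−g) ⇒ P(r−g) = D₀(1+g) ⇒ g(P+D₀) = P·r − D₀
g = (P·r − D₀)/(P + D₀) = (€4,116,370.54×0.09 − €102,000.00) / (€4,116,370.54 + €102,000.00) = 0.063644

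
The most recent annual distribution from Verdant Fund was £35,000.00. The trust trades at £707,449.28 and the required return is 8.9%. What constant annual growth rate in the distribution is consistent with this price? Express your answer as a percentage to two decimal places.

P = D₀(1+g)/(r−g) ⇒ P(r−g) = D₀(1+g) ⇒ g(P+D₀) = P·r − D₀
g = (P·r − D₀)/(P + D₀) = (£707,449.28×0.089 − £35,000.00) / (£707,449.28 + £35,000.00) = 0.037663

3.77%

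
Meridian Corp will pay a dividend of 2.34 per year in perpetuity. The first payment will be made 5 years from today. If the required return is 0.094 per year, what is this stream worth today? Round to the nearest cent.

17.38

Value at end of year 4: C / r = 2.34 / 0.094 = 24.8936
Discount to today: PV = 24.8936 / (1 + 0.094)^4 = 24.8936 / 1.432416 = 17.38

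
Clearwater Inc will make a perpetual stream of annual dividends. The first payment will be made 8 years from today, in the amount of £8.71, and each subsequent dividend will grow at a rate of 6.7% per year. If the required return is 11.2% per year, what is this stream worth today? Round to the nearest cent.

Value at end of year 7: C₁ / (r − g) = £8.71 / (0.112 − 0.067) = £193.5556
Discount to today: PV = £193.5556 / (1 + 0.112)^7 = £193.5556 / 2.102488 = £92.06

£92.06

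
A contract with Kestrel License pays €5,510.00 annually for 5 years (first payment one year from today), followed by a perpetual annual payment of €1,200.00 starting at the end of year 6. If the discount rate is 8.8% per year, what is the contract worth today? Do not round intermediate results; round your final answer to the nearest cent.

€30488.12

PV of 5-year annuity: €5,510.00 × [1 − (1+0.088)^−5] / 0.088 = 21543.66029
Perpetuity value at year 5: €1,200.00 / 0.088 = 13636.36364
PV of perpetuity: 13636.36364 / (1+0.088)^5 = 8944.45940
Total PV = 21543.66029 + 8944.45940 = 30488.11969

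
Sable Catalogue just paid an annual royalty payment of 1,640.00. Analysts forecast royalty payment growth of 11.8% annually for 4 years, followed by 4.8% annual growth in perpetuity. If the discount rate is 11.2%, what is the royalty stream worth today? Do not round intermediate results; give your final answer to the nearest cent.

34088.28

D_1 = 1833.52000
D_2 = 2049.87536
D_3 = 2291.76065
D_4 = 2562.18841
Terminal value at year 4: TV = D_4×(1+g_2)/(r−g_2) = 2685.17345/0.064 = 41955.83521
P_0 = D_1/(1+r)^1 + D_2/(1+r)^2 + D_3/(1+r)^3 + D_4/(1+r)^4 + TV/(1+r)^4
    = 1648.84892 + 1657.74559 + 1666.69026 + 1675.68319 + 27439.31226 = 34088.28021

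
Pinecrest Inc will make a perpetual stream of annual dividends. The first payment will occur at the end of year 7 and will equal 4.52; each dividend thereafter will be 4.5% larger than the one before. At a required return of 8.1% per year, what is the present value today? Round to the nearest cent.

Value at end of year 6: C₁ / (r − g) = 4.52 / (0.081 − 0.045) = 125.5556
Discount to today: PV = 125.5556 / (1 + 0.081)^6 = 125.5556 / 1.595711 = 78.68

78.68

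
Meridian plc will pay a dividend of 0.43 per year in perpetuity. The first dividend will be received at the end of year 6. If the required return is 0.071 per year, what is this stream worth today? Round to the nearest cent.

4.30

Value at end of year 5: C / r = 0.43 / 0.071 = 6.0563
Discount to today: PV = 6.0563 / (1 + 0.071)^5 = 6.0563 / 1.409118 = 4.30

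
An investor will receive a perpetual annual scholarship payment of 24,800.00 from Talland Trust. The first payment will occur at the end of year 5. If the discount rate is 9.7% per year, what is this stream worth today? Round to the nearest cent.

Value at end of year 4: C / r = 24,800.00 / 0.097 = 255,670.1031
Discount to today: PV = 255,670.1031 / (1 + 0.097)^4 = 255,670.1031 / 1.448193 = 176,544.19

176544.19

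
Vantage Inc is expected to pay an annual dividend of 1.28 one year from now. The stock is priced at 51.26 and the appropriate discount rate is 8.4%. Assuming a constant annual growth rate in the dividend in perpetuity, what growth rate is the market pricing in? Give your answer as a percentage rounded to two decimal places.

5.90%

P = D₁/(r−g) ⇒ g = r − D₁/P = 0.084 − 1.28/51.26 = 0.059029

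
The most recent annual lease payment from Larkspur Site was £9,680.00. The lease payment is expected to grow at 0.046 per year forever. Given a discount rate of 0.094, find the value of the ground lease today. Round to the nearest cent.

£210943.33

D₁ = D₀ × (1 + g) = £9,680.00 × 1.046 = £10,125.2800
Growing perpetuity: P = D₁ / (r − g) = £10,125.2800 / (0.094 − 0.046) = £210,943.33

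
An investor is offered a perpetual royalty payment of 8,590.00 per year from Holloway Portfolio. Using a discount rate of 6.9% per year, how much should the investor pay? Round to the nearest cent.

124492.75

Level perpetuity: PV = C / r = 8,590.00 / 0.069 = 124,492.75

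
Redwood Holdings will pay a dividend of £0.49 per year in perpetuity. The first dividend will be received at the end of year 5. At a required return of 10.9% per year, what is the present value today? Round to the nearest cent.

£2.97

Value at end of year 4: C / r = £0.49 / 0.109 = £4.4954
Discount to today: PV = £4.4954 / (1 + 0.109)^4 = £4.4954 / 1.512607 = £2.97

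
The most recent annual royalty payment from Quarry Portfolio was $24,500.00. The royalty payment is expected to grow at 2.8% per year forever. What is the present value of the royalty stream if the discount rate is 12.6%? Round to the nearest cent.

$257000.00

D₁ = D₀ × (1 + g) = $24,500.00 × 1.028 = $25,186.0000
Growing perpetuity: P = D₁ / (r − g) = $25,186.0000 / (0.126 − 0.028) = $257,000.00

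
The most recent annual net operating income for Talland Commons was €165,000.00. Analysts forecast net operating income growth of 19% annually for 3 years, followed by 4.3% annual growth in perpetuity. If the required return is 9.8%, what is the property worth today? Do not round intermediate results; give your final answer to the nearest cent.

€4565948.52

D_1 = 196350.00000
D_2 = 233656.50000
D_3 = 278051.23500
Terminal value at year 3: TV = D_3×(1+g_2)/(r−g_2) = 290007.43811/0.055 = 5272862.51100
P_0 = D_1/(1+r)^1 + D_2/(1+r)^2 + D_3/(1+r)^3 + TV/(1+r)^3
    = 178825.13661 + 193808.66354 + 210047.64081 + 3983267.07944 = 4565948.52041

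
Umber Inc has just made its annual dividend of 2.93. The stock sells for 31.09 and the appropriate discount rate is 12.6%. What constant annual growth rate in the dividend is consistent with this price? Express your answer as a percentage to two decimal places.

P = D₀(1+g)/(r−g) ⇒ P(r−g) = D₀(1+g) ⇒ g(P+D₀) = P·r − D₀
g = (P·r − D₀)/(P + D₀) = (31.09×0.126 − 2.93) / (31.09 + 2.93) = 0.029022

2.90%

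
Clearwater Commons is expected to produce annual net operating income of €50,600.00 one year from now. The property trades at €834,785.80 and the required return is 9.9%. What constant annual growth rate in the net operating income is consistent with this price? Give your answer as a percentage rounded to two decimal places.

P = D₁/(r−g) ⇒ g = r − D₁/P = 0.099 − €50,600.00/€834,785.80 = 0.038386

3.84%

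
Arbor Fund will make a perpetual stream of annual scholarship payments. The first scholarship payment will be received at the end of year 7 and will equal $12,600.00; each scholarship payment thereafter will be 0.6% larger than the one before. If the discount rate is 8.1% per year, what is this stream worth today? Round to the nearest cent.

Value at end of year 6: C₁ / (r − g) = $12,600.00 / (0.081 − 0.006) = $168,000.0000
Discount to today: PV = $168,000.0000 / (1 + 0.081)^6 = $168,000.0000 / 1.595711 = $105,282.24

$105282.24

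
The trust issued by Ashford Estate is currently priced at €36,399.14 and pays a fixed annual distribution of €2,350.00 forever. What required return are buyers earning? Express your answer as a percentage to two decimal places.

P = C/r ⇒ r = C/P = €2,350.00/€36,399.14 = 0.064562

6.46%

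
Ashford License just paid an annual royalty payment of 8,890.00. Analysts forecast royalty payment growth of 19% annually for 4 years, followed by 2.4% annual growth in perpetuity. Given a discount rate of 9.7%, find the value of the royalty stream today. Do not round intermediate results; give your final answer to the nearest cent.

D_1 = 10579.10000
D_2 = 12589.12900
D_3 = 14981.06351
D_4 = 17827.46558
Terminal value at year 4: TV = D_4×(1+g_2)/(r−g_2) = 18255.32475/0.073 = 250072.94179
P_0 = D_1/(1+r)^1 + D_2/(1+r)^2 + D_3/(1+r)^3 + D_4/(1+r)^4 + TV/(1+r)^4
    = 9643.66454 + 10461.22224 + 11348.08976 + 12310.14295 + 172679.26553 = 216442.38503

216442.39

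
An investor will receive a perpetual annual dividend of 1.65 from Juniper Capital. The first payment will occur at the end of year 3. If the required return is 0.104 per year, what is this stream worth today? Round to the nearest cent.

13.02

Value at end of year 2: C / r = 1.65 / 0.104 = 15.8654
Discount to today: PV = 15.8654 / (1 + 0.104)^2 = 15.8654 / 1.218816 = 13.02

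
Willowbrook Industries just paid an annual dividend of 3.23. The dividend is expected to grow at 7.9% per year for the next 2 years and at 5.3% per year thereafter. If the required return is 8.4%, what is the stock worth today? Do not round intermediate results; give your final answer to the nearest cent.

115.12

D_1 = 3.48517
D_2 = 3.76050
Terminal value at year 2: TV = D_2×(1+g_2)/(r−g_2) = 3.95980/0.031 = 127.73564
P_0 = D_1/(1+r)^1 + D_2/(1+r)^2 + TV/(1+r)^2
    = 3.21510 + 3.20027 + 108.70600 = 115.12138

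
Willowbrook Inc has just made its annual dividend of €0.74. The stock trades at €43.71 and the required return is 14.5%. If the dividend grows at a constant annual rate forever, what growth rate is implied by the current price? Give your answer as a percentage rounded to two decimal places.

P = D₀(1+g)/(r−g) ⇒ P(r−g) = D₀(1+g) ⇒ g(P+D₀) = P·r − D₀
g = (P·r − D₀)/(P + D₀) = (€43.71×0.145 − €0.74) / (€43.71 + €0.74) = 0.125938

12.59%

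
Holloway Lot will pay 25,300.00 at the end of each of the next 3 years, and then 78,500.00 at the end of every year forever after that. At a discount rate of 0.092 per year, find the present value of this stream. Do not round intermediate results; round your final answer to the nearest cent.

719074.56

PV of 3-year annuity: 25,300.00 × [1 − (1+0.092)^−3] / 0.092 = 63814.16812
Perpetuity value at year 3: 78,500.00 / 0.092 = 853260.86957
PV of perpetuity: 853260.86957 / (1+0.092)^3 = 655260.38747
Total PV = 63814.16812 + 655260.38747 = 719074.55558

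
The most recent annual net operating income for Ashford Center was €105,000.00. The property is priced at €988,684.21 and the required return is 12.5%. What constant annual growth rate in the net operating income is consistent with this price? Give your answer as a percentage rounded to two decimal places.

1.70%

P = D₀(1+g)/(r−g) ⇒ P(r−g) = D₀(1+g) ⇒ g(P+D₀) = P·r − D₀
g = (P·r − D₀)/(P + D₀) = (€988,684.21×0.125 − €105,000.00) / (€988,684.21 + €105,000.00) = 0.016994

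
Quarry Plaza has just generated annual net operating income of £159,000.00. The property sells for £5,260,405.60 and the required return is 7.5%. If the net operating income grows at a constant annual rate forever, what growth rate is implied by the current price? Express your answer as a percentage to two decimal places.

4.35%

P = D₀(1+g)/(r−g) ⇒ P(r−g) = D₀(1+g) ⇒ g(P+D₀) = P·r − D₀
g = (P·r − D₀)/(P + D₀) = (£5,260,405.60×0.075 − £159,000.00) / (£5,260,405.60 + £159,000.00) = 0.043461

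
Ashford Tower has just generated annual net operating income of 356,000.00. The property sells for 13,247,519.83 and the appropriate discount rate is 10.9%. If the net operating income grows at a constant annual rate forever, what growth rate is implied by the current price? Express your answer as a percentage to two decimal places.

8.00%

P = D₀(1+g)/(r−g) ⇒ P(r−g) = D₀(1+g) ⇒ g(P+D₀) = P·r − D₀
g = (P·r − D₀)/(P + D₀) = (13,247,519.83×0.109 − 356,000.00) / (13,247,519.83 + 356,000.00) = 0.079978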